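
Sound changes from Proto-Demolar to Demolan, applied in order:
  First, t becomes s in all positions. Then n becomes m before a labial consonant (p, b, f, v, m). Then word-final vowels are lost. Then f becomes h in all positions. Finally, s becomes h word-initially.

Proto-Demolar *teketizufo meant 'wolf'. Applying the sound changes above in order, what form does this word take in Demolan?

hekesizuh

Demolan: *teketizufo > sekesizufo > sekesizuf > sekesizuh > hekesizuh  (by unconditioned shift, apocope, unconditioned shift, debuccalisation)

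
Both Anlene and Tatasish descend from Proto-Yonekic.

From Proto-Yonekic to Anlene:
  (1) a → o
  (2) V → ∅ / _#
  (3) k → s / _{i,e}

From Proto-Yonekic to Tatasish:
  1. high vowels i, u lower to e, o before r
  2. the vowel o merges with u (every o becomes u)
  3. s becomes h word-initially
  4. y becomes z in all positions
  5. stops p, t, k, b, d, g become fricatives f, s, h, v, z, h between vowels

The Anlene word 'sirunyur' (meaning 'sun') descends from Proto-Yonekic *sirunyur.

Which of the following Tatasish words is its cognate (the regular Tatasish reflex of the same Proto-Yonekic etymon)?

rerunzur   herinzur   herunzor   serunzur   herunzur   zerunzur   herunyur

Tatasish: *sirunyur > serunyor > serunyur > herunyur > herunzur  (by pre-rhotic lowering, vowel merger, debuccalisation, unconditioned shift)

herunzur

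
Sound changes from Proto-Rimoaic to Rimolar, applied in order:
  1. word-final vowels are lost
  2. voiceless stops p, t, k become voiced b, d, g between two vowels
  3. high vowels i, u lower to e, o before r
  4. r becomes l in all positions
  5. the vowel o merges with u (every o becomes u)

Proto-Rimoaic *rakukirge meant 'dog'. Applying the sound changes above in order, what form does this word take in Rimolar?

lagugelg

Rimolar: *rakukirge
  rakukirge → rakukirg   [apocope]
  rakukirg → ragugirg   [intervocalic voicing]
  ragugirg → ragugerg   [pre-rhotic lowering]
  ragugerg → lagugelg   [unconditioned shift]
  lagugelg (rule 5 does not apply)
  giving Rimolar lagugelg.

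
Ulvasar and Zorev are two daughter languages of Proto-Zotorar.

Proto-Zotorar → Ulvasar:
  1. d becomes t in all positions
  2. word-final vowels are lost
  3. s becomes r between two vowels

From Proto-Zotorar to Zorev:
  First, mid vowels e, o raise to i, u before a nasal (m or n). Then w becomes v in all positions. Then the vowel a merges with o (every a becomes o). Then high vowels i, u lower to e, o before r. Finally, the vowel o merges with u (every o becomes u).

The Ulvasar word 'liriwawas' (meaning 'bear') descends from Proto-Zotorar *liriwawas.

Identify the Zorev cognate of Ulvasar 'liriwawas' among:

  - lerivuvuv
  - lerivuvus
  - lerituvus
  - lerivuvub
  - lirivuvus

Zorev: *liriwawas > lirivavas > lirivovos > lerivovos > lerivuvus  (by unconditioned shift, vowel merger, pre-rhotic lowering, vowel merger)

lerivuvus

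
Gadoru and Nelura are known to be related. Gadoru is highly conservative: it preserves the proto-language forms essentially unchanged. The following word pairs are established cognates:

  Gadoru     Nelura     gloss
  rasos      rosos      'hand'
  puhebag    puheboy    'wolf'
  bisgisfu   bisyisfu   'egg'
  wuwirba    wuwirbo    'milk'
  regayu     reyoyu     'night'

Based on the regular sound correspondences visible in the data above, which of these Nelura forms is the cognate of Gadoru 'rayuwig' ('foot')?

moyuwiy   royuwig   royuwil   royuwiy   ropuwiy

royuwiy

rasos ~ rosos, puhebag ~ puheboy — Gadoru a corresponds to Nelura o after a consonant, before a consonant other than r, m, n, p, b, f, v.
puhebag ~ puheboy — Gadoru g corresponds to Nelura y word-finally.
Applying these to Gadoru 'rayuwig':
  rayuwig → royuwig   (a→o after a consonant, before a consonant other than r, m, n, p, b, f, v)
  royuwig → royuwiy   (g→y word-finally)
So the Nelura cognate is 'royuwiy'.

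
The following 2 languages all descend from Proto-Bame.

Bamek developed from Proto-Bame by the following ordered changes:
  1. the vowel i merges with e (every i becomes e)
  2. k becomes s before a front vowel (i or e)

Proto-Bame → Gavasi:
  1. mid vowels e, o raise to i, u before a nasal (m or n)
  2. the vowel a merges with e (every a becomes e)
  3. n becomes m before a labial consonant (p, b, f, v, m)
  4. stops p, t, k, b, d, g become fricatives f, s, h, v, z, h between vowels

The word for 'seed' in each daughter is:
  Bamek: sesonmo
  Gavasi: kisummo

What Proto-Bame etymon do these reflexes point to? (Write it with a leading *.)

*kisonmo

Position 2: Bamek has e, Gavasi has i. Taking the neighbouring segments as reconstructed: Bamek e could go back to *e or *i; Gavasi i can only go back to *i — the one source consistent with every daughter is *i.
Position 4: Bamek has o, Gavasi has u. Bamek preserves o here (none of its changes turn any other segment into o), so the proto-segment is *o.
Verify the candidate proto-form against each daughter:
Bamek: *kisonmo
  kisonmo → kesonmo   [vowel merger]
  kesonmo → sesonmo   [palatalisation]
  giving Bamek sesonmo.
Gavasi: *kisonmo
  kisonmo → kisunmo   [pre-nasal raising]
  kisunmo (rule 2 does not apply)
  kisunmo → kisummo   [nasal place assimilation]
  kisummo (rule 4 does not apply)
  giving Gavasi kisummo.
Only *kisonmo yields all of Bamek sesonmo, Gavasi kisummo.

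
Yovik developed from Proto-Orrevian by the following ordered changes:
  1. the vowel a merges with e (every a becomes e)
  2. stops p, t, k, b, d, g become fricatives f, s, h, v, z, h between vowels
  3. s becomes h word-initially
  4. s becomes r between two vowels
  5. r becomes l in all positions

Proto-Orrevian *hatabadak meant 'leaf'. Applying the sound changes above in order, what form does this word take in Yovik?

Yovik: *hatabadak > hetebedek > hesevezek > herevezek > helevezek  (by vowel merger, intervocalic lenition, rhotacism, unconditioned shift)

helevezek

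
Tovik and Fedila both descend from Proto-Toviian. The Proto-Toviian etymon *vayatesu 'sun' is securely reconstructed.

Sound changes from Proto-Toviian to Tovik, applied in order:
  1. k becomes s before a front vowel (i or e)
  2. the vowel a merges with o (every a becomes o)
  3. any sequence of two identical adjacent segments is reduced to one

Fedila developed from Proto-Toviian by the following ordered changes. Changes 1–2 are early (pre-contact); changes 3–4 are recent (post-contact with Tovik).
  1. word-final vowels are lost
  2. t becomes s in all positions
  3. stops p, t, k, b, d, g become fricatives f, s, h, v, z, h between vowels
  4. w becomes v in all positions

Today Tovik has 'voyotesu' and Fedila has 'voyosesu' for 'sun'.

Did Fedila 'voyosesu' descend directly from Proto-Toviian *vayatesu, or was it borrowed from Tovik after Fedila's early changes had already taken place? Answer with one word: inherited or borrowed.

borrowed

If inherited, *vayatesu would pass through all of Fedila's changes:
Fedila: *vayatesu
  vayatesu → vayates   [apocope]
  vayates → vayases   [unconditioned shift]
  vayases (rule 3 does not apply)
  vayases (rule 4 does not apply)
  giving Fedila vayases.
If borrowed from Tovik 'voyotesu' after the early changes, it would undergo only the recent ones:
  rule 3 (intervocalic lenition): voyotesu → voyosesu
  rule 4 (unconditioned shift): no change (voyosesu)
  ⇒ as a loan: voyosesu
Fedila 'voyosesu' matches the loan outcome 'voyosesu', not the inherited 'vayases' — it skipped the early Fedila changes, so it was borrowed from Tovik.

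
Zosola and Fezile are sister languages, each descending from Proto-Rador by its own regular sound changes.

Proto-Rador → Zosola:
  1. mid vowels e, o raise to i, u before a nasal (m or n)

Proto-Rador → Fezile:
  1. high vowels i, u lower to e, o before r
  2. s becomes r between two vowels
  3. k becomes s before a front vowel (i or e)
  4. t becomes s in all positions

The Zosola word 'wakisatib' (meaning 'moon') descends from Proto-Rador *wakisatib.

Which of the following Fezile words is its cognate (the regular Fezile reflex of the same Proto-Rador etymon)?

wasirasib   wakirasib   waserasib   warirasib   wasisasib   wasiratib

Fezile: *wakisatib > wakiratib > wasiratib > wasirasib  (by rhotacism, palatalisation, unconditioned shift)
The other candidates each miss or misapply at least one Fezile change.

wasirasib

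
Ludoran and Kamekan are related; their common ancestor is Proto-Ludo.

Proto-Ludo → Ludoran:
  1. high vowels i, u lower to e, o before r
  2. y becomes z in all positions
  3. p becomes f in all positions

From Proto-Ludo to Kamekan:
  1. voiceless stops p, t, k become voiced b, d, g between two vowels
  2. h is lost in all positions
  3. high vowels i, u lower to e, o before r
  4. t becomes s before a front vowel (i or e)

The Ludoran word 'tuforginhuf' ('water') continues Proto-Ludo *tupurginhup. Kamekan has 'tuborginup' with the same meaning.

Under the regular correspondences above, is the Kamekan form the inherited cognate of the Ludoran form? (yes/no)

yes

Derive the expected Kamekan reflex of *tupurginhup:
Kamekan: start from *tupurginhup.
  rule 1 (intervocalic voicing): tupurginhup → tuburginhup
  rule 2 (h-loss): tuburginhup → tuburginup
  rule 3 (pre-rhotic lowering): tuburginup → tuborginup
  rule 4: no change — tuborginup
  ⇒ Kamekan tuborginup
Kamekan 'tuborginup' matches the regular reflex exactly, so the pair is cognate.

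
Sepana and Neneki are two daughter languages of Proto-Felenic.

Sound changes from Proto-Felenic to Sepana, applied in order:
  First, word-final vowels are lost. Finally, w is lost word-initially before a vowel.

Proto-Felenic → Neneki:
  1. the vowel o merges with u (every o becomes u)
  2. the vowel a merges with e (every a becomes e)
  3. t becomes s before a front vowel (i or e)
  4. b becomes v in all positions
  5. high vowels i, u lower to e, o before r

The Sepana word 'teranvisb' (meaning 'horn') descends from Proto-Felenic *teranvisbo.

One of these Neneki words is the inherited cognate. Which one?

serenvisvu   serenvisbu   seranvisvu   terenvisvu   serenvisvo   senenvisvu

serenvisvu

Neneki: *teranvisbo > teranvisbu > terenvisbu > serenvisbu > serenvisvu  (by vowel merger, vowel merger, palatalisation, unconditioned shift)
Among the options, 'serenvisvu' alone shows every Neneki change applied in order.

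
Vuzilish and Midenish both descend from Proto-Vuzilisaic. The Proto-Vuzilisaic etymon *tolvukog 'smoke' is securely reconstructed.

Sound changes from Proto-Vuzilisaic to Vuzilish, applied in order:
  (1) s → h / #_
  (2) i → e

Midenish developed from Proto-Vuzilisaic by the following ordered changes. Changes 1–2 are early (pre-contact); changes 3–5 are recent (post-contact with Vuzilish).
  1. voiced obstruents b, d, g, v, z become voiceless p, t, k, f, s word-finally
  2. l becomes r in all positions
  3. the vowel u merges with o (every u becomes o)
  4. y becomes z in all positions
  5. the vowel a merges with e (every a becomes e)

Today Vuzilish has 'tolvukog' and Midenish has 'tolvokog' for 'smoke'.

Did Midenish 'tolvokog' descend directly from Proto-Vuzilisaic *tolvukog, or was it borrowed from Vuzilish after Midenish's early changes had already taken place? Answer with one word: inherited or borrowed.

If inherited, *tolvukog would pass through all of Midenish's changes:
Midenish: *tolvukog
  tolvukog → tolvukok   [final devoicing]
  tolvukok → torvukok   [unconditioned shift]
  torvukok → torvokok   [vowel merger]
  torvokok (rule 4 does not apply)
  torvokok (rule 5 does not apply)
  giving Midenish torvokok.
If borrowed from Vuzilish 'tolvukog' after the early changes, it would undergo only the recent ones:
  rule 3 (vowel merger): tolvukog → tolvokog
  rule 4 (unconditioned shift): no change (tolvokog)
  rule 5 (vowel merger): no change (tolvokog)
  ⇒ as a loan: tolvokog
Midenish 'tolvokog' matches the loan outcome 'tolvokog', not the inherited 'torvokok' — it skipped the early Midenish changes, so it was borrowed from Vuzilish.

borrowed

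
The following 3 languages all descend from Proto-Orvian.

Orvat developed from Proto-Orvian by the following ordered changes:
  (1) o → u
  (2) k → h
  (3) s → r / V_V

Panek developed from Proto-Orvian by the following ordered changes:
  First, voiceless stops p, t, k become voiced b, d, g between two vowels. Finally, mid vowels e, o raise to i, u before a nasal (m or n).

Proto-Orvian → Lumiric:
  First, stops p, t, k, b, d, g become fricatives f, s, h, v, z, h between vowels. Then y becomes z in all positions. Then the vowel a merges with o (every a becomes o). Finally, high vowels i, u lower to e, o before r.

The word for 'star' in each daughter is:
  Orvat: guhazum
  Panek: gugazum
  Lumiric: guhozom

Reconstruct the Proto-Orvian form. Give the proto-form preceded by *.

*gukazom

Position 6: Orvat has u, Panek has u, Lumiric has o. Taking the neighbouring segments as reconstructed: Orvat u could go back to *o or *u; Panek u could go back to *o or *u; Lumiric o could go back to *a or *o — the one source consistent with every daughter is *o.
Position 3: Orvat has h, Panek has g, Lumiric has h. Taking the neighbouring segments as reconstructed: Orvat h could go back to *k or *h; Panek g could go back to *k or *g; Lumiric h could go back to *k or *g or *h — the one source consistent with every daughter is *k.
This points to *gukazom. Verify forward in each daughter:
Orvat: *gukazom
  gukazom → gukazum   [vowel merger]
  gukazum → guhazum   [unconditioned shift]
  guhazum (rule 3 does not apply)
  giving Orvat guhazum.
Panek: *gukazom > gugazom > gugazum  (by intervocalic voicing, pre-nasal raising)
Lumiric: *gukazom
  gukazom → guhazom   [intervocalic lenition]
  guhazom (rule 2 does not apply)
  guhazom → guhozom   [vowel merger]
  guhozom (rule 4 does not apply)
  giving Lumiric guhozom.
No other proto-form is consistent with every reflex, so the reconstruction is *gukazom.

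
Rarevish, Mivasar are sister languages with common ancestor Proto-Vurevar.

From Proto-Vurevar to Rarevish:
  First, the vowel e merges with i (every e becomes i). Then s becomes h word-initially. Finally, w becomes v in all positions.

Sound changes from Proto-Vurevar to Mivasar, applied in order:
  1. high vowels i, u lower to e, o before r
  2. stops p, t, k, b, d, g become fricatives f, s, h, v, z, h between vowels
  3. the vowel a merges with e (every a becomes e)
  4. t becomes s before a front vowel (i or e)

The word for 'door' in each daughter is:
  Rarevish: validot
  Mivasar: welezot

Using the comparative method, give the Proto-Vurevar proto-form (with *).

*waledot

Position 4: Rarevish has i, Mivasar has e. Taking the neighbouring segments as reconstructed: Rarevish i could go back to *e or *i; Mivasar e could go back to *a or *e — the one source consistent with every daughter is *e.
Position 2: Rarevish has a, Mivasar has e. Rarevish preserves a here (none of its changes turn any other segment into a), so the proto-segment is *a.
Position 1: Rarevish has v, Mivasar has w. Mivasar preserves w here (none of its changes turn any other segment into w), so the proto-segment is *w.
Verify the candidate proto-form against each daughter:
Rarevish: *waledot
  waledot → walidot   [vowel merger]
  walidot (rule 2 does not apply)
  walidot → validot   [unconditioned shift]
  giving Rarevish validot.
Mivasar: *waledot > walezot > welezot  (by intervocalic lenition, vowel merger)
Only *waledot yields all of Rarevish validot, Mivasar welezot.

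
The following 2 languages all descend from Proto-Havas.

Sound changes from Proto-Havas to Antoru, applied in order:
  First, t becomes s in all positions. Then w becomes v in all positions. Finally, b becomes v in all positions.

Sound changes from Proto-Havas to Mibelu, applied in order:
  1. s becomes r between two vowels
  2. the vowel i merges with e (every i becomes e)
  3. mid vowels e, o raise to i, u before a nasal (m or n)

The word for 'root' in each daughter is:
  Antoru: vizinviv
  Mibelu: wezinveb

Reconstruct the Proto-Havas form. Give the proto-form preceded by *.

Position 8: Antoru has v, Mibelu has b. Mibelu preserves b here (none of its changes turn any other segment into b), so the proto-segment is *b.
Position 1: Antoru has v, Mibelu has w. Mibelu preserves w here (none of its changes turn any other segment into w), so the proto-segment is *w.
Position 2: Antoru has i, Mibelu has e. Antoru preserves i here (none of its changes turn any other segment into i), so the proto-segment is *i.
This points to *wizinvib. Verify forward in each daughter:
Antoru: *wizinvib > vizinvib > vizinviv  (by unconditioned shift, unconditioned shift)
Mibelu: *wizinvib
  wizinvib (rule 1 does not apply)
  wizinvib → wezenveb   [vowel merger]
  wezenveb → wezinveb   [pre-nasal raising]
  giving Mibelu wezinveb.
No other proto-form is consistent with every reflex, so the reconstruction is *wizinvib.

*wizinvib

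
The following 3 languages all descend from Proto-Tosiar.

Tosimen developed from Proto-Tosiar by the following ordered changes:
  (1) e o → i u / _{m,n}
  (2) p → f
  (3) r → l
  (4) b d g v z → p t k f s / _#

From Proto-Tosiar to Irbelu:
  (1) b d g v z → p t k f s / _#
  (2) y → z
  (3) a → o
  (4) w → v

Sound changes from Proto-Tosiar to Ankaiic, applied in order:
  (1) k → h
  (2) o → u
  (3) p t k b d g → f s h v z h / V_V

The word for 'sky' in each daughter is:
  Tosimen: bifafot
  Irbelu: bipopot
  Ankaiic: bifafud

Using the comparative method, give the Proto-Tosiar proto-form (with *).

Position 5: Tosimen has f, Irbelu has p, Ankaiic has f. Taking the neighbouring segments as reconstructed: Tosimen f could go back to *p or *f; Irbelu p can only go back to *p; Ankaiic f could go back to *p or *f — the one source consistent with every daughter is *p.
Position 3: Tosimen has f, Irbelu has p, Ankaiic has f. Taking the neighbouring segments as reconstructed: Tosimen f could go back to *p or *f; Irbelu p can only go back to *p; Ankaiic f could go back to *p or *f — the one source consistent with every daughter is *p.
Position 4: Tosimen has a, Irbelu has o, Ankaiic has a. Tosimen preserves a here (none of its changes turn any other segment into a), so the proto-segment is *a.
Continuing position by position gives *bipapod; check it forward:
Tosimen: start from *bipapod.
  rule 1: no change — bipapod
  rule 2 (unconditioned shift): bipapod → bifafod
  rule 3: no change — bifafod
  rule 4 (final devoicing): bifafod → bifafot
  ⇒ Tosimen bifafot
Irbelu: *bipapod > bipapot > bipopot  (by final devoicing, vowel merger)
Ankaiic: *bipapod > bipapud > bifafud  (by vowel merger, intervocalic lenition)
*bipapod is the unique common source.

*bipapod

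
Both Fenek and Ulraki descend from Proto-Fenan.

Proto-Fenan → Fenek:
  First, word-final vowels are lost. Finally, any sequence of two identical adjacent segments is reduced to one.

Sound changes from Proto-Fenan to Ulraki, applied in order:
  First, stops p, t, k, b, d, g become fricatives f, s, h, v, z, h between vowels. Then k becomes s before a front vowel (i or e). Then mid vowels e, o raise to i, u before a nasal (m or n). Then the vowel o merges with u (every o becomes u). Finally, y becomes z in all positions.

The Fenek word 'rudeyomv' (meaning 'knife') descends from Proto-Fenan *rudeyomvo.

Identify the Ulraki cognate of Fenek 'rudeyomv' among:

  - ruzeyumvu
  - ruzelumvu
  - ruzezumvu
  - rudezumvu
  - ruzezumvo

ruzezumvu

Ulraki: *rudeyomvo
  rudeyomvo → ruzeyomvo   [intervocalic lenition]
  ruzeyomvo (rule 2 does not apply)
  ruzeyomvo → ruzeyumvo   [pre-nasal raising]
  ruzeyumvo → ruzeyumvu   [vowel merger]
  ruzeyumvu → ruzezumvu   [unconditioned shift]
  giving Ulraki ruzezumvu.
Among the options, 'ruzezumvu' alone shows every Ulraki change applied in order.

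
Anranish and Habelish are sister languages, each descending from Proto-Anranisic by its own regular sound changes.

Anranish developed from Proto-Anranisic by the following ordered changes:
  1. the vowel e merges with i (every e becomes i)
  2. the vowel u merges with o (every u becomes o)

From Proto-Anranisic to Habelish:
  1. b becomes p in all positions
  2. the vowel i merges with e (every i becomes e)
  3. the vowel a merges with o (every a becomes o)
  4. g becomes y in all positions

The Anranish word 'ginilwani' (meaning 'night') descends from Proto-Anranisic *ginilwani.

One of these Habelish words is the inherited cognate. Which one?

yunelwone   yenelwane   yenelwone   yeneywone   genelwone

yenelwone

Habelish: start from *ginilwani.
  rule 1: no change — ginilwani
  rule 2 (vowel merger): ginilwani → genelwane
  rule 3 (vowel merger): genelwane → genelwone
  rule 4 (unconditioned shift): genelwone → yenelwone
  ⇒ Habelish yenelwone
Among the options, 'yenelwone' alone shows every Habelish change applied in order.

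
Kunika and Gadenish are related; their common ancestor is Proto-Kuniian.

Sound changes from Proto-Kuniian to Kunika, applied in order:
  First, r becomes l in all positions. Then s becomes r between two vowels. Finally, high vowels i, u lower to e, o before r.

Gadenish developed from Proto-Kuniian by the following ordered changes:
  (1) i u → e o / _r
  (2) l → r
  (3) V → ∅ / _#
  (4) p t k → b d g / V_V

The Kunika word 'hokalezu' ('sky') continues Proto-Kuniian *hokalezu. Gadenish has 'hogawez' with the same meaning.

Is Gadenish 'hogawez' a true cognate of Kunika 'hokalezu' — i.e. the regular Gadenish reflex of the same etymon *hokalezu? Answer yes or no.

no

Derive the expected Gadenish reflex of *hokalezu:
Gadenish: start from *hokalezu.
  rule 1: no change — hokalezu
  rule 2 (unconditioned shift): hokalezu → hokarezu
  rule 3 (apocope): hokarezu → hokarez
  rule 4 (intervocalic voicing): hokarez → hogarez
  ⇒ Gadenish hogarez
The regular Gadenish reflex would be 'hogarez', but the attested form is 'hogawez'. The correspondence is irregular, so they are not cognates (the Gadenish form has a different source).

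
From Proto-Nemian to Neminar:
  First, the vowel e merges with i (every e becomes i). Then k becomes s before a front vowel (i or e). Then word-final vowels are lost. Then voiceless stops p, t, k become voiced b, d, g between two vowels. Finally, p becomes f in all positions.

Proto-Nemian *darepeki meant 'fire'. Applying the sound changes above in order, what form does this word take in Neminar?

Neminar: start from *darepeki.
  rule 1 (vowel merger): darepeki → daripiki
  rule 2 (palatalisation): daripiki → daripisi
  rule 3 (apocope): daripisi → daripis
  rule 4 (intervocalic voicing): daripis → daribis
  rule 5: no change — daribis
  ⇒ Neminar daribis

daribis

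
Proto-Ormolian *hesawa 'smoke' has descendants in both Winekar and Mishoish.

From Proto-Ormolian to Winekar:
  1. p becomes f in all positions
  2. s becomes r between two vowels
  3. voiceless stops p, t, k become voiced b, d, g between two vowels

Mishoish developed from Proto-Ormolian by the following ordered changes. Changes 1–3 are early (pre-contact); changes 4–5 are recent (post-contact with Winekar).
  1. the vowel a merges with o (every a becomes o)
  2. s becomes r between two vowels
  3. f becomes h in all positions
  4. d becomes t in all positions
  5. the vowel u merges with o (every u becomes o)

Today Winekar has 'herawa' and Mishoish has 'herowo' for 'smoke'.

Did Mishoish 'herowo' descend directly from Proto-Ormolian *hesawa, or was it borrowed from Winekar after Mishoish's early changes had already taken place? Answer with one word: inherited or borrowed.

inherited

If inherited, *hesawa would pass through all of Mishoish's changes:
Mishoish: *hesawa
  hesawa → hesowo   [vowel merger]
  hesowo → herowo   [rhotacism]
  herowo (rule 3 does not apply)
  herowo (rule 4 does not apply)
  herowo (rule 5 does not apply)
  giving Mishoish herowo.
If borrowed from Winekar 'herawa' after the early changes, it would undergo only the recent ones:
  rule 4 (unconditioned shift): no change (herawa)
  rule 5 (vowel merger): no change (herawa)
  ⇒ as a loan: herawa
Mishoish 'herowo' matches the inherited outcome exactly, so it is an inherited cognate, not a loan.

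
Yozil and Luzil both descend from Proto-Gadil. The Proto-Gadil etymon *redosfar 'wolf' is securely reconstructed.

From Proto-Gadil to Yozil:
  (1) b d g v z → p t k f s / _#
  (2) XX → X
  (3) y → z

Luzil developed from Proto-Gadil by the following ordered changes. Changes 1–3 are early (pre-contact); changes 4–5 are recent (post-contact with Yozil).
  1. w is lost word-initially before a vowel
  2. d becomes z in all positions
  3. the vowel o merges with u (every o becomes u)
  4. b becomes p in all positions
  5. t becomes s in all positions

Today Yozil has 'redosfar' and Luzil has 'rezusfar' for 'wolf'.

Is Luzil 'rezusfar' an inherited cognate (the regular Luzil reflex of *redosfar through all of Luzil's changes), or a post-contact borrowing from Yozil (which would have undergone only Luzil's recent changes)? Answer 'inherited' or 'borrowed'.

If inherited, *redosfar would pass through all of Luzil's changes:
Luzil: start from *redosfar.
  rule 1: no change — redosfar
  rule 2 (unconditioned shift): redosfar → rezosfar
  rule 3 (vowel merger): rezosfar → rezusfar
  rule 4: no change — rezusfar
  rule 5: no change — rezusfar
  ⇒ Luzil rezusfar
If borrowed from Yozil 'redosfar' after the early changes, it would undergo only the recent ones:
  rule 4 (unconditioned shift): no change (redosfar)
  rule 5 (unconditioned shift): no change (redosfar)
  ⇒ as a loan: redosfar
Luzil 'rezusfar' matches the inherited outcome exactly, so it is an inherited cognate, not a loan.

inherited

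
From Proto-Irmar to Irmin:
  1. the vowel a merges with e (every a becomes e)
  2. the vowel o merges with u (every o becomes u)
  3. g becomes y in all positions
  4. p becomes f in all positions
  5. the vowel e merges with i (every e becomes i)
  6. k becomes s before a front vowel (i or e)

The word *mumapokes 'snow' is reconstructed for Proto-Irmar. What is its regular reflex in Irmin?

mumifusis

Irmin: start from *mumapokes.
  rule 1 (vowel merger): mumapokes → mumepokes
  rule 2 (vowel merger): mumepokes → mumepukes
  rule 3: no change — mumepukes
  rule 4 (unconditioned shift): mumepukes → mumefukes
  rule 5 (vowel merger): mumefukes → mumifukis
  rule 6 (palatalisation): mumifukis → mumifusis
  ⇒ Irmin mumifusis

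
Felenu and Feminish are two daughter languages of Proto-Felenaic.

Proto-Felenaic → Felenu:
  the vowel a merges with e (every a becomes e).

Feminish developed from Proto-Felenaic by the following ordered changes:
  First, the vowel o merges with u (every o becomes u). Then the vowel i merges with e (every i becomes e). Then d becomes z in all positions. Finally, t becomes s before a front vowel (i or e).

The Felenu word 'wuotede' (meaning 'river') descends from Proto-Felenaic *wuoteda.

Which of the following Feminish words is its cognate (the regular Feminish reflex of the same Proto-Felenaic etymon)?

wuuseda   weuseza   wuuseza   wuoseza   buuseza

Feminish: *wuoteda > wuuteda > wuuteza > wuuseza  (by vowel merger, unconditioned shift, palatalisation)
The other candidates each miss or misapply at least one Feminish change.

wuuseza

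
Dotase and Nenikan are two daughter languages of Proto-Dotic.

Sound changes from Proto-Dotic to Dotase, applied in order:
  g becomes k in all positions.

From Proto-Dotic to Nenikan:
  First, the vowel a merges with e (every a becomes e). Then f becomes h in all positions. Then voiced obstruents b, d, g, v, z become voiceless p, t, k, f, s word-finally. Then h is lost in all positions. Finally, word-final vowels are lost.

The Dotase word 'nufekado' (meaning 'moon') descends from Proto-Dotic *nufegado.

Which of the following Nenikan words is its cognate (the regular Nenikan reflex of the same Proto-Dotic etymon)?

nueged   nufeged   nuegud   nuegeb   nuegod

nueged

Nenikan: *nufegado
  nufegado → nufegedo   [vowel merger]
  nufegedo → nuhegedo   [unconditioned shift]
  nuhegedo (rule 3 does not apply)
  nuhegedo → nuegedo   [h-loss]
  nuegedo → nueged   [apocope]
  giving Nenikan nueged.
The other candidates each miss or misapply at least one Nenikan change.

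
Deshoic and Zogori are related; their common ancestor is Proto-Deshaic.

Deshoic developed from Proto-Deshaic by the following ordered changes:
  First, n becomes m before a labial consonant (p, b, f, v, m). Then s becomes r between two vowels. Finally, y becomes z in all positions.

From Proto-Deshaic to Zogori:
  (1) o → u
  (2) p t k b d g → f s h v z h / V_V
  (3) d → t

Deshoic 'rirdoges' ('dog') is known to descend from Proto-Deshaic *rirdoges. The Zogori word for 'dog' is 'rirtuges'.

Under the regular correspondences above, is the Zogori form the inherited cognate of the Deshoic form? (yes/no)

no

Derive the expected Zogori reflex of *rirdoges:
Zogori: *rirdoges
  rirdoges → rirduges   [vowel merger]
  rirduges → rirduhes   [intervocalic lenition]
  rirduhes → rirtuhes   [unconditioned shift]
  giving Zogori rirtuhes.
The regular Zogori reflex would be 'rirtuhes', but the attested form is 'rirtuges'. The correspondence is irregular, so they are not cognates (the Zogori form has a different source).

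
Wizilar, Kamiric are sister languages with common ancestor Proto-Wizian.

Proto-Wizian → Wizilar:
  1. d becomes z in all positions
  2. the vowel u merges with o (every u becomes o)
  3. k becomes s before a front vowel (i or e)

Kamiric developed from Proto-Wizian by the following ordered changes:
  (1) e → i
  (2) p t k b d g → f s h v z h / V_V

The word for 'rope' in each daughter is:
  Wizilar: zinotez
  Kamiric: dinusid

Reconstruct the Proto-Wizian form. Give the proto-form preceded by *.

*dinuted

Position 5: Wizilar has t, Kamiric has s. Wizilar preserves t here (none of its changes turn any other segment into t), so the proto-segment is *t.
Position 4: Wizilar has o, Kamiric has u. Kamiric preserves u here (none of its changes turn any other segment into u), so the proto-segment is *u.
Verify the candidate proto-form against each daughter:
Wizilar: *dinuted > zinutez > zinotez  (by unconditioned shift, vowel merger)
Kamiric: start from *dinuted.
  rule 1 (vowel merger): dinuted → dinutid
  rule 2 (intervocalic lenition): dinutid → dinusid
  ⇒ Kamiric dinusid
Only *dinuted yields all of Wizilar zinotez, Kamiric dinusid.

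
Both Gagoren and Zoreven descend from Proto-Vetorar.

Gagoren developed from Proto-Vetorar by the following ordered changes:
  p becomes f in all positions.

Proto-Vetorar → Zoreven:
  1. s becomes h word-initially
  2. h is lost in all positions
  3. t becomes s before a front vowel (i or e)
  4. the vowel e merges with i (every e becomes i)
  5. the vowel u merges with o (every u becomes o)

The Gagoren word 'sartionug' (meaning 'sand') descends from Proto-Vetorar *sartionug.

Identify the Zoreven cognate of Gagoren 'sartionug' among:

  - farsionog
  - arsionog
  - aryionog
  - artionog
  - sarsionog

arsionog

Zoreven: *sartionug
  sartionug → hartionug   [debuccalisation]
  hartionug → artionug   [h-loss]
  artionug → arsionug   [palatalisation]
  arsionug (rule 4 does not apply)
  arsionug → arsionog   [vowel merger]
  giving Zoreven arsionog.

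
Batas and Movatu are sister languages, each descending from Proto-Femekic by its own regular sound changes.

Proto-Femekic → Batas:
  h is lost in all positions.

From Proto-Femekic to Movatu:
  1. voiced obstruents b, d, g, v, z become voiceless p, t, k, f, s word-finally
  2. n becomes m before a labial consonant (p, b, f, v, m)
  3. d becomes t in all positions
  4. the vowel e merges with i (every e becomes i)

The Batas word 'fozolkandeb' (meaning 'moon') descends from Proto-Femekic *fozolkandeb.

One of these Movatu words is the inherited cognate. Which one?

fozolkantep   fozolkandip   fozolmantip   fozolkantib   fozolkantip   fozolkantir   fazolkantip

fozolkantip

Movatu: *fozolkandeb > fozolkandep > fozolkantep > fozolkantip  (by final devoicing, unconditioned shift, vowel merger)
Among the options, 'fozolkantip' alone shows every Movatu change applied in order.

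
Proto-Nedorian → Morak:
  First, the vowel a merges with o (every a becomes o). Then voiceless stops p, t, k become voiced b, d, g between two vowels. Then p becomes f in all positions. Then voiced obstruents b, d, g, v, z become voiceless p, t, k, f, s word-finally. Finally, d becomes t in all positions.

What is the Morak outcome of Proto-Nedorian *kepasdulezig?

kebostulezik

Morak: start from *kepasdulezig.
  rule 1 (vowel merger): kepasdulezig → keposdulezig
  rule 2 (intervocalic voicing): keposdulezig → kebosdulezig
  rule 3: no change — kebosdulezig
  rule 4 (final devoicing): kebosdulezig → kebosdulezik
  rule 5 (unconditioned shift): kebosdulezik → kebostulezik
  ⇒ Morak kebostulezik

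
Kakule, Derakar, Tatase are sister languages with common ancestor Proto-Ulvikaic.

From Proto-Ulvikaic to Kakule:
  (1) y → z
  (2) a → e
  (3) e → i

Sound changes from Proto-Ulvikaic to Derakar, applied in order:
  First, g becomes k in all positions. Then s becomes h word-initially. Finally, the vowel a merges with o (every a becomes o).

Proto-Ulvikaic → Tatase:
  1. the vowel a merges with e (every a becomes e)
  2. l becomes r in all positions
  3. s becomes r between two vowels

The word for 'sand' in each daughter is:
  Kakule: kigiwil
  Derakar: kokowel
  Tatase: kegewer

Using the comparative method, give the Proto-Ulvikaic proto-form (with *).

*kagawel

Position 7: Kakule has l, Derakar has l, Tatase has r. Kakule preserves l here (none of its changes turn any other segment into l), so the proto-segment is *l.
Position 6: Kakule has i, Derakar has e, Tatase has e. Derakar preserves e here (none of its changes turn any other segment into e), so the proto-segment is *e.
This points to *kagawel. Verify forward in each daughter:
Kakule: start from *kagawel.
  rule 1: no change — kagawel
  rule 2 (vowel merger): kagawel → kegewel
  rule 3 (vowel merger): kegewel → kigiwil
  ⇒ Kakule kigiwil
Derakar: *kagawel
  kagawel → kakawel   [unconditioned shift]
  kakawel (rule 2 does not apply)
  kakawel → kokowel   [vowel merger]
  giving Derakar kokowel.
Tatase: *kagawel > kegewel > kegewer  (by vowel merger, unconditioned shift)
No other proto-form is consistent with every reflex, so the reconstruction is *kagawel.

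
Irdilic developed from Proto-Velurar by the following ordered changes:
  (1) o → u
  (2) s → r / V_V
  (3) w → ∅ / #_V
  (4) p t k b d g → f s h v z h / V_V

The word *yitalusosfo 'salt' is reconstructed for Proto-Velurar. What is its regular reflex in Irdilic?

Irdilic: *yitalusosfo > yitalususfu > yitalurusfu > yisalurusfu  (by vowel merger, rhotacism, intervocalic lenition)

yisalurusfu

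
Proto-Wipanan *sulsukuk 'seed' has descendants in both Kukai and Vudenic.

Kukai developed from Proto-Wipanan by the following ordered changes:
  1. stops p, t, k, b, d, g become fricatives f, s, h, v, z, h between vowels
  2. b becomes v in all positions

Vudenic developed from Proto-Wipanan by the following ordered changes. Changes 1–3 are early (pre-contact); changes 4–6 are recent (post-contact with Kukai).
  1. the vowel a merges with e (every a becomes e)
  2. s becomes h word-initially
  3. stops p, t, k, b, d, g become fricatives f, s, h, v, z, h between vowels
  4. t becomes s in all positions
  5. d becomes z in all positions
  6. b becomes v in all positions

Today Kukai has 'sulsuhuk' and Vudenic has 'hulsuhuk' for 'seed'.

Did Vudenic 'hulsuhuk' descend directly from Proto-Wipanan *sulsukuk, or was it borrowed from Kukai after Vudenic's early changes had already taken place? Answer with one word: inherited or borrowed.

If inherited, *sulsukuk would pass through all of Vudenic's changes:
Vudenic: *sulsukuk
  sulsukuk (rule 1 does not apply)
  sulsukuk → hulsukuk   [debuccalisation]
  hulsukuk → hulsuhuk   [intervocalic lenition]
  hulsuhuk (rule 4 does not apply)
  hulsuhuk (rule 5 does not apply)
  hulsuhuk (rule 6 does not apply)
  giving Vudenic hulsuhuk.
If borrowed from Kukai 'sulsuhuk' after the early changes, it would undergo only the recent ones:
  rule 4 (unconditioned shift): no change (sulsuhuk)
  rule 5 (unconditioned shift): no change (sulsuhuk)
  rule 6 (unconditioned shift): no change (sulsuhuk)
  ⇒ as a loan: sulsuhuk
Vudenic 'hulsuhuk' matches the inherited outcome exactly, so it is an inherited cognate, not a loan.

inherited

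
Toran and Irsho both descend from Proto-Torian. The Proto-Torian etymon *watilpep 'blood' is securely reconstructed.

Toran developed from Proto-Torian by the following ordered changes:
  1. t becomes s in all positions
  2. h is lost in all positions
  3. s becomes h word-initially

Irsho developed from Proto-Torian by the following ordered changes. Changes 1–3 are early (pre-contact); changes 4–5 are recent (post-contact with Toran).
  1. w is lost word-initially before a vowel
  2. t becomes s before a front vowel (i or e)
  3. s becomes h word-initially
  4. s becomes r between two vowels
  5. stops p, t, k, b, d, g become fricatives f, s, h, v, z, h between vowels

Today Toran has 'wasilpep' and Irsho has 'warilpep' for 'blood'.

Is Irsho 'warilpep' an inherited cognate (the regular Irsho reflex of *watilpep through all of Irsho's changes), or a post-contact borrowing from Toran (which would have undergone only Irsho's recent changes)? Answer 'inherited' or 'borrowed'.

If inherited, *watilpep would pass through all of Irsho's changes:
Irsho: start from *watilpep.
  rule 1 (glide loss): watilpep → atilpep
  rule 2 (palatalisation): atilpep → asilpep
  rule 3: no change — asilpep
  rule 4 (rhotacism): asilpep → arilpep
  rule 5: no change — arilpep
  ⇒ Irsho arilpep
If borrowed from Toran 'wasilpep' after the early changes, it would undergo only the recent ones:
  rule 4 (rhotacism): wasilpep → warilpep
  rule 5 (intervocalic lenition): no change (warilpep)
  ⇒ as a loan: warilpep
Irsho 'warilpep' matches the loan outcome 'warilpep', not the inherited 'arilpep' — it skipped the early Irsho changes, so it was borrowed from Toran.

borrowed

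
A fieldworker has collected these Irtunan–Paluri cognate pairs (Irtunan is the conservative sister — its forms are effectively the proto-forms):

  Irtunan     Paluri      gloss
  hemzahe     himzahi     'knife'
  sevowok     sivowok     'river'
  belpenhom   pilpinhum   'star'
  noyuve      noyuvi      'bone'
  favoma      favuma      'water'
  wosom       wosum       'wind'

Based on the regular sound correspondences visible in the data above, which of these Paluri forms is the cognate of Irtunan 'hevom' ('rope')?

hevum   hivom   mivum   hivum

sevowok ~ sivowok — Irtunan e corresponds to Paluri i after a consonant, before a labial obstruent.
belpenhom ~ pilpinhum, favoma ~ favuma — Irtunan o corresponds to Paluri u after a consonant, before a nasal.
Applying these to Irtunan 'hevom':
  hevom → hivom   (e→i after a consonant, before a labial obstruent)
  hivom → hivum   (o→u after a consonant, before a nasal)
So the Paluri cognate is 'hivum'.

hivum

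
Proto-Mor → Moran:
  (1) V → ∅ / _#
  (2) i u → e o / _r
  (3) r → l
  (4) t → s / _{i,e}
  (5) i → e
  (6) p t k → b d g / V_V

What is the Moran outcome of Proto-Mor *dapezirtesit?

Moran: *dapezirtesit
  dapezirtesit (rule 1 does not apply)
  dapezirtesit → dapezertesit   [pre-rhotic lowering]
  dapezertesit → dapezeltesit   [unconditioned shift]
  dapezeltesit → dapezelsesit   [palatalisation]
  dapezelsesit → dapezelseset   [vowel merger]
  dapezelseset → dabezelseset   [intervocalic voicing]
  giving Moran dabezelseset.

dabezelseset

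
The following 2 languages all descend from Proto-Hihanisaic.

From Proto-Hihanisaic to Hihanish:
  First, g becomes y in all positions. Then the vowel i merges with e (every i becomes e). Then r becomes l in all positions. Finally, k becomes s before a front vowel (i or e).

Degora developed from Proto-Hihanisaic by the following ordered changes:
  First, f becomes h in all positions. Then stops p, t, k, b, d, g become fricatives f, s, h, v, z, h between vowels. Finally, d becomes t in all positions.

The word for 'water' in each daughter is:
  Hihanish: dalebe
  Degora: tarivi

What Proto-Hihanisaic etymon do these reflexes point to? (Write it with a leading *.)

*daribi

Position 4: Hihanish has e, Degora has i. Degora preserves i here (none of its changes turn any other segment into i), so the proto-segment is *i.
Position 6: Hihanish has e, Degora has i. Degora preserves i here (none of its changes turn any other segment into i), so the proto-segment is *i.
Position 1: Hihanish has d, Degora has t. Hihanish preserves d here (none of its changes turn any other segment into d), so the proto-segment is *d.
Verify the candidate proto-form against each daughter:
Hihanish: start from *daribi.
  rule 1: no change — daribi
  rule 2 (vowel merger): daribi → darebe
  rule 3 (unconditioned shift): darebe → dalebe
  rule 4: no change — dalebe
  ⇒ Hihanish dalebe
Degora: *daribi
  daribi (rule 1 does not apply)
  daribi → darivi   [intervocalic lenition]
  darivi → tarivi   [unconditioned shift]
  giving Degora tarivi.
No other proto-form is consistent with every reflex, so the reconstruction is *daribi.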